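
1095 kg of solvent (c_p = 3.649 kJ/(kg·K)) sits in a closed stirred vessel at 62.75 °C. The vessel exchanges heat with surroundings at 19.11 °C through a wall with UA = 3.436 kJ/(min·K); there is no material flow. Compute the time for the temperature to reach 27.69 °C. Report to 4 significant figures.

Lumped-capacitance energy balance: M c_p dT/dt = UA(T_amb − T).
τ = M c_p/UA = 1162.88 min; T_ss = T_amb = 19.1100 °C.
T(t) = T_ss + (T₀ − T_ss)e^(−t/τ); set T = 27.69:
t = −τ ln[(T − T_ss)/(T₀ − T_ss)] = −1162.88 · ln(0.196609) = 1891.47 min.

1891 min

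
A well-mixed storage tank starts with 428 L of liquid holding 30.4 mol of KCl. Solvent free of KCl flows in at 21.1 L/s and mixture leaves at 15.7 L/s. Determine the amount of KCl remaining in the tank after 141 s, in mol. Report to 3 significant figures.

Let m(t) be the amount of KCl. Volume: V(t) = V₀ + (Q_in − Q_out) t = 428 + 5.4000 t; V(141) = 1189.4 L.
Solute balance: dm/dt = 0 − Q_out C = −Q_out m/V(t).
dm/m = −Q_out dt/(V₀ + 5.4000 t); integrating gives ln(m/m₀) = −(Q_out/(Q_in−Q_out)) ln(V/V₀).
m = m₀ (V₀/V)^(Q_out/(Q_in−Q_out)) = 30.4 × (428/1189.4)^(2.9074) = 1.5571 mol.

1.56 mol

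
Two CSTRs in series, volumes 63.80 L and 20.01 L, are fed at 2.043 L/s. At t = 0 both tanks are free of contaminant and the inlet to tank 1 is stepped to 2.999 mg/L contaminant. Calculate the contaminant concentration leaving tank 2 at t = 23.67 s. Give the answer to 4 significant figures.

Each tank obeys Vᵢ dCᵢ/dt = Q(Cᵢ₋₁ − Cᵢ), so τᵢ = Vᵢ/Q.
τ₁ = 63.80/2.043 = 31.2286 s; τ₂ = 20.01/2.043 = 9.79442 s.
Tank 1: C₁ = C_in(1 − e^(−t/τ₁)). Tank 2 (τ₁ ≠ τ₂): C₂ = C_in[1 − (τ₁ e^(−t/τ₁) − τ₂ e^(−t/τ₂))/(τ₁ − τ₂)].
At t = 23.67: e^(−t/τ₁) = 0.468622, e^(−t/τ₂) = 0.0892171.
C₂ = 2.999·[1 − (31.2286·0.468622 − 9.79442·0.0892171)/(21.4342)] = 2.999·0.358008 = 1.07367 mg/L.

1.074 mg/L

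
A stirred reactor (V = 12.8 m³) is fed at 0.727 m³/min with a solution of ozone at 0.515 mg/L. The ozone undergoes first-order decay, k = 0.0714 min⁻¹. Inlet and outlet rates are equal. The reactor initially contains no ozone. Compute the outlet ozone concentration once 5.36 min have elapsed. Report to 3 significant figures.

V dC/dt = Q(C_in − C) − k V C.
dC/dt = (Q/V) C_in − (Q/V + k) C; effective rate a = Q/V + k = 0.056797 + 0.0714 = 0.12820 min⁻¹.
C_ss = Q C_in/(Q + kV) = 0.22817 mg/L; C(t) = C_ss + (C₀ − C_ss) e^(−a t).
C(5.36) = 0.22817 + (-0.22817)·e^(−0.12820·5.36) = 0.22817 + (-0.22817)·0.50302 = 0.11340 mg/L.

0.113 mg/L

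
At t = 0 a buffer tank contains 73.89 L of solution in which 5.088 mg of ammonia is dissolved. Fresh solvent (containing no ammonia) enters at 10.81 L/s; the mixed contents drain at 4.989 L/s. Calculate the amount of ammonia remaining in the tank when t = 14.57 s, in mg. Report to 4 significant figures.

Total volume: dV/dt = Q_in − Q_out = 5.82100 L/s, so V(t) = 73.89 + 5.82100 t and V(14.57) = 158.702 L.
Solute balance: dm/dt = 0 − Q_out C = −Q_out m/V(t).
Separate: dm/m = −Q_out dt/V(t) ⇒ ln(m/m₀) = −(Q_out/(Q_in−Q_out)) ln(V/V₀).
m = m₀ (V₀/V)^(Q_out/(Q_in−Q_out)) = 5.088 × (73.89/158.702)^(0.857069) = 2.64243 mg.

2.642 mg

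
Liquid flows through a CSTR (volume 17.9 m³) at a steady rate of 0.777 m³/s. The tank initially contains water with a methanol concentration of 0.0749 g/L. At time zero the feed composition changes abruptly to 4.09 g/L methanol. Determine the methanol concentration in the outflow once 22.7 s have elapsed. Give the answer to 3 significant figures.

2.59 g/L

Unsteady species balance (constant V, well mixed): V dC/dt = Q(C_in − C).
Time constant τ = V/Q = 17.9/0.777 = 23.037 s.
C approaches C_in exponentially: C(t) = C_in + (C₀ − C_in) e^(−t/τ).
C(22.7) = 4.09 + (0.0749 − 4.09)·e^(−22.7/23.037) = 4.09 + (-4.0151)·0.37331 = 2.5911 g/L.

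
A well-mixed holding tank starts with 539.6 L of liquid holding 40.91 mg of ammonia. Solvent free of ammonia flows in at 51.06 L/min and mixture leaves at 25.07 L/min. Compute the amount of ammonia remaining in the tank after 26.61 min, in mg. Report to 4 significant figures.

18.46 mg

Let m(t) be the amount of ammonia. Volume: V(t) = V₀ + (Q_in − Q_out) t = 539.6 + 25.9900 t; V(26.61) = 1231.19 L.
Solute balance: dm/dt = 0 − Q_out C = −Q_out m/V(t).
Separate: dm/m = −Q_out dt/V(t) ⇒ ln(m/m₀) = −(Q_out/(Q_in−Q_out)) ln(V/V₀).
m = m₀ (V₀/V)^(Q_out/(Q_in−Q_out)) = 40.91 × (539.6/1231.19)^(0.964602) = 18.4611 mg.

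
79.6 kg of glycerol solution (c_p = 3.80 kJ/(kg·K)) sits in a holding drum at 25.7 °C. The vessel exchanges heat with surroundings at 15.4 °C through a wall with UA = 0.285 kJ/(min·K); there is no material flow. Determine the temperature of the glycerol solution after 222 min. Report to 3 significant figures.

Lumped-capacitance energy balance: M c_p dT/dt = UA(T_amb − T).
dT/dt = (T_ss − T)/τ with T_ss = T_amb = 15.400 °C, τ = M c_p/UA = 79.6·3.80/0.285 = 1061.3 min.
Solution: T(t) = T_ss + (T₀ − T_ss) e^(−t/τ).
T(222) = 15.400 + (10.300)·0.81126 = 23.756 °C.

23.8 °C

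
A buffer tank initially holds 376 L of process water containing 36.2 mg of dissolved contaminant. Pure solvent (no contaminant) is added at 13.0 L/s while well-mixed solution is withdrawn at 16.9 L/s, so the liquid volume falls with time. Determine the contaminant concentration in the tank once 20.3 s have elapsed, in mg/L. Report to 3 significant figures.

0.0438 mg/L

Let m(t) be the amount of contaminant. Volume: V(t) = V₀ + (Q_in − Q_out) t = 376 − 3.9000 t; V(20.3) = 296.83 L.
Species balance (pure solvent in): dm/dt = −Q_out · m/V(t).
Separate: dm/m = −Q_out dt/V(t) ⇒ ln(m/m₀) = −(Q_out/(Q_in−Q_out)) ln(V/V₀).
m = m₀ (V₀/V)^(Q_out/(Q_in−Q_out)) = 36.2 × (376/296.83)^(-4.3333) = 12.995 mg.
C = m/V = 12.995/296.83 = 0.043778 mg/L.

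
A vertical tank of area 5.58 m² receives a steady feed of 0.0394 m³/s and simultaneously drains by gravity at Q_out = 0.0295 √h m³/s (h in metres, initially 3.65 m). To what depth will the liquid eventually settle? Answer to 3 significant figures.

1.78 m

Level balance: A dh/dt = 0.0394 − 0.0295 √h. Setting dh/dt = 0:
Q_in = 0.0295 √h_ss ⇒ √h_ss = 0.0394/0.0295 = 1.3356.
h_ss = 1.3356² = 1.7838 m. (Since h₀ = 3.65 m > h_ss, the level will fall toward this value.)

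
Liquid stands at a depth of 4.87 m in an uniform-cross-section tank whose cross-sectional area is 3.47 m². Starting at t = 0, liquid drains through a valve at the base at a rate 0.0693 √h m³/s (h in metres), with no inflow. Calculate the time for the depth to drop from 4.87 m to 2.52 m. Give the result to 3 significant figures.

Accumulation of liquid (constant cross-section A): A dh/dt = −0.0693 √h.
This is separable: 2 d(√h)/dt = −0.0693/A, so √h = √h₀ − (0.0693/(2A)) t.
t = 2A(√h₀ − √h)/0.0693 = 2·3.47·(√4.87 − √2.52)/0.0693
  = 6.9400 × (2.2068 − 1.5875) / 0.0693 = 62.025 s.

62.0 s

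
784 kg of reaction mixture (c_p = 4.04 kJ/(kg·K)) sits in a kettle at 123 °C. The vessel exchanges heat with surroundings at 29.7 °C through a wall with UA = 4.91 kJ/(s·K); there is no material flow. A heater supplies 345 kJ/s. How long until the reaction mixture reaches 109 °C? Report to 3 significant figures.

Lumped-capacitance energy balance: M c_p dT/dt = UA(T_amb − T) + Q̇.
τ = M c_p/UA = 645.08 s; T_ss = T_amb + Q̇/UA = 29.7 + 345/4.91 = 99.965 °C.
T(t) = T_ss + (T₀ − T_ss)e^(−t/τ); set T = 109:
t = −τ ln[(T − T_ss)/(T₀ − T_ss)] = −645.08 · ln(0.39224) = 603.73 s.

604 s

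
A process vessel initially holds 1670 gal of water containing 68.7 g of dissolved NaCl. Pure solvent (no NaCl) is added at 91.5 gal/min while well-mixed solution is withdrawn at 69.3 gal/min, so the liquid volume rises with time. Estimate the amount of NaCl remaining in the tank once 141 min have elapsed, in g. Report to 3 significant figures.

Let m(t) be the amount of NaCl. Volume: V(t) = V₀ + (Q_in − Q_out) t = 1670 + 22.200 t; V(141) = 4800.2 gal.
No NaCl enters, so dm/dt = −Q_out · (m/V).
dm/m = −Q_out dt/(V₀ + 22.200 t); integrating gives ln(m/m₀) = −(Q_out/(Q_in−Q_out)) ln(V/V₀).
m = m₀ (V₀/V)^(Q_out/(Q_in−Q_out)) = 68.7 × (1670/4800.2)^(3.1216) = 2.5442 g.

2.54 g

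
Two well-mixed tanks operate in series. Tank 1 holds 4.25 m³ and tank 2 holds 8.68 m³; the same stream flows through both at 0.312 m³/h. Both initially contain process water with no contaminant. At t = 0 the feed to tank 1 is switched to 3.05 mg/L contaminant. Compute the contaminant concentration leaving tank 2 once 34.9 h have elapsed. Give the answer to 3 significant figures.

1.57 mg/L

Time constants: τᵢ = Vᵢ/Q for each well-mixed tank.
τ₁ = 4.25/0.312 = 13.622 h; τ₂ = 8.68/0.312 = 27.821 h.
Solving the cascade with C₁(0)=C₂(0)=0 gives C₂(t) = C_in[1 − (τ₁ e^(−t/τ₁) − τ₂ e^(−t/τ₂))/(τ₁ − τ₂)].
At t = 34.9: e^(−t/τ₁) = 0.077145, e^(−t/τ₂) = 0.28523.
C₂ = 3.05·[1 − (13.622·0.077145 − 27.821·0.28523)/(-14.199)] = 3.05·0.51515 = 1.5712 mg/L.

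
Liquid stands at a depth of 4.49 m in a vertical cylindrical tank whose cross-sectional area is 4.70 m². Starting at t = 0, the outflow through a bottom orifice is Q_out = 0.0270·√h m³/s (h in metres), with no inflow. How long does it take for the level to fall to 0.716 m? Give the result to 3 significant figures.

443 s

With no inflow, A dh/dt = −0.0270 √h.
This is separable: 2 d(√h)/dt = −0.0270/A, so √h = √h₀ − (0.0270/(2A)) t.
t = 2A(√h₀ − √h)/0.0270 = 2·4.70·(√4.49 − √0.716)/0.0270
  = 9.4000 × (2.1190 − 0.84617) / 0.0270 = 443.12 s.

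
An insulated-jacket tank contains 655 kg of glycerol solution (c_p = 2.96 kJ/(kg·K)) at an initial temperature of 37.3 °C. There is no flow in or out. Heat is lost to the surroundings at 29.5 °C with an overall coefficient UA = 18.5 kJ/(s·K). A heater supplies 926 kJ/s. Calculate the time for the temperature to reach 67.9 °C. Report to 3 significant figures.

135 s

Lumped-capacitance energy balance: M c_p dT/dt = UA(T_amb − T) + Q̇.
τ = M c_p/UA = 104.80 s; T_ss = T_amb + Q̇/UA = 29.5 + 926/18.5 = 79.554 °C.
T(t) = T_ss + (T₀ − T_ss)e^(−t/τ); set T = 67.9:
t = −τ ln[(T − T_ss)/(T₀ − T_ss)] = −104.80 · ln(0.27581) = 134.99 s.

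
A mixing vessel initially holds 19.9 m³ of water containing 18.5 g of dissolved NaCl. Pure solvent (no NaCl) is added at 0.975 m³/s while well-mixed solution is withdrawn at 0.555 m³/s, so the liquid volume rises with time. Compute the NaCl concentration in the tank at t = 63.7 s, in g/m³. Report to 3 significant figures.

Let m(t) be the amount of NaCl. Volume: V(t) = V₀ + (Q_in − Q_out) t = 19.9 + 0.42000 t; V(63.7) = 46.654 m³.
No NaCl enters, so dm/dt = −Q_out · (m/V).
Separate: dm/m = −Q_out dt/V(t) ⇒ ln(m/m₀) = −(Q_out/(Q_in−Q_out)) ln(V/V₀).
m = m₀ (V₀/V)^(Q_out/(Q_in−Q_out)) = 18.5 × (19.9/46.654)^(1.3214) = 6.0006 g.
C = m/V = 6.0006/46.654 = 0.12862 g/m³.

0.129 g/m³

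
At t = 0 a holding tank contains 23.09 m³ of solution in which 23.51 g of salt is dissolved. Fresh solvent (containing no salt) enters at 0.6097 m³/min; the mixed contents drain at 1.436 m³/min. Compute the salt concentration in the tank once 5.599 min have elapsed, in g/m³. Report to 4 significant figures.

0.8633 g/m³

Let m(t) be the amount of salt. Volume: V(t) = V₀ + (Q_in − Q_out) t = 23.09 − 0.826300 t; V(5.599) = 18.4635 m³.
Species balance (pure solvent in): dm/dt = −Q_out · m/V(t).
Separate: dm/m = −Q_out dt/V(t) ⇒ ln(m/m₀) = −(Q_out/(Q_in−Q_out)) ln(V/V₀).
m = m₀ (V₀/V)^(Q_out/(Q_in−Q_out)) = 23.51 × (23.09/18.4635)^(-1.73787) = 15.9401 g.
C = m/V = 15.9401/18.4635 = 0.863327 g/m³.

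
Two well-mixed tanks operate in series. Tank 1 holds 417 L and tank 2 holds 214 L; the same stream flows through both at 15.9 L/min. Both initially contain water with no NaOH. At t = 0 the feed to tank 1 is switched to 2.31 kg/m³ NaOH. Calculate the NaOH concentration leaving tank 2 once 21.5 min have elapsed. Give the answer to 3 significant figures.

Each tank obeys Vᵢ dCᵢ/dt = Q(Cᵢ₋₁ − Cᵢ), so τᵢ = Vᵢ/Q.
τ₁ = 417/15.9 = 26.226 min; τ₂ = 214/15.9 = 13.459 min.
Tank 1: C₁ = C_in(1 − e^(−t/τ₁)). Tank 2 (τ₁ ≠ τ₂): C₂ = C_in[1 − (τ₁ e^(−t/τ₁) − τ₂ e^(−t/τ₂))/(τ₁ − τ₂)].
At t = 21.5: e^(−t/τ₁) = 0.44053, e^(−t/τ₂) = 0.20242.
C₂ = 2.31·[1 − (26.226·0.44053 − 13.459·0.20242)/(12.767)] = 2.31·0.30846 = 0.71254 kg/m³.

0.713 kg/m³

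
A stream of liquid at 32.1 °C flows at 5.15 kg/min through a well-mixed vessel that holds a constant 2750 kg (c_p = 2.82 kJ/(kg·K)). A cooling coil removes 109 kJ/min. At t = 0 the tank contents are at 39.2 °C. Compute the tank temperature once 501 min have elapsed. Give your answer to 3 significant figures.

30.3 °C

M c_p dT/dt = ṁ c_p (T_in − T) − Q̇.
Rearrange: dT/dt = (T_ss − T)/τ with τ = M/ṁ = 533.98 min and T_ss = T_in − Q̇/(ṁ c_p) = 24.595 °C.
Integrating: T(t) = T_ss + (T₀ − T_ss) e^(−t/τ).
T(501) = 24.595 + (14.605)·e^(−501/533.98) = 24.595 + (14.605)·0.39132 = 30.310 °C.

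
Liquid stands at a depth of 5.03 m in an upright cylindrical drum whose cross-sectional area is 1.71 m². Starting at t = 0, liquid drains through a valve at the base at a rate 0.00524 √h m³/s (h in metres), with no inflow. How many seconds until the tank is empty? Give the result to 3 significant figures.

1460 s

Unsteady balance on liquid volume: A dh/dt = −0.00524 √h.
This is separable: 2 d(√h)/dt = −0.00524/A, so √h = √h₀ − (0.00524/(2A)) t.
Set h = 0: 2√h₀ = (0.00524/A) t_empty ⇒ t_empty = 2A√h₀/0.00524.
t_empty = 2·1.71·√5.03/0.00524 = 3.4200·2.2428/0.00524 = 1463.8 s.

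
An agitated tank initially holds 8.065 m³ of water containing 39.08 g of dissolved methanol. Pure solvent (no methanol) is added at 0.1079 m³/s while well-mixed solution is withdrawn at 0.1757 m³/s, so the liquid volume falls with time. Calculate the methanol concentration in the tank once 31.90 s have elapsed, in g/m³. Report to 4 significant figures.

Total volume: dV/dt = Q_in − Q_out = -0.0678000 m³/s, so V(t) = 8.065 − 0.0678000 t and V(31.90) = 5.90218 m³.
Solute balance: dm/dt = 0 − Q_out C = −Q_out m/V(t).
dm/m = −Q_out dt/(V₀ − 0.0678000 t); integrating gives ln(m/m₀) = −(Q_out/(Q_in−Q_out)) ln(V/V₀).
m = m₀ (V₀/V)^(Q_out/(Q_in−Q_out)) = 39.08 × (8.065/5.90218)^(-2.59145) = 17.4011 g.
C = m/V = 17.4011/5.90218 = 2.94824 g/m³.

2.948 g/m³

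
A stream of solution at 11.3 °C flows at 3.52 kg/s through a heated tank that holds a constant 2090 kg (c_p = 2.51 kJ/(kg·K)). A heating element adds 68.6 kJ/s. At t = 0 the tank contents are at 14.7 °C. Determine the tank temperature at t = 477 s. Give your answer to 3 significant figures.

17.1 °C

M c_p dT/dt = ṁ c_p (T_in − T) + Q̇.
Rearrange: dT/dt = (T_ss − T)/τ with τ = M/ṁ = 593.75 s and T_ss = T_in + Q̇/(ṁ c_p) = 19.064 °C.
This is linear first-order; T(t) = T_ss + (T₀ − T_ss) e^(−t/τ).
T(477) = 19.064 + (-4.3644)·e^(−477/593.75) = 19.064 + (-4.3644)·0.44782 = 17.110 °C.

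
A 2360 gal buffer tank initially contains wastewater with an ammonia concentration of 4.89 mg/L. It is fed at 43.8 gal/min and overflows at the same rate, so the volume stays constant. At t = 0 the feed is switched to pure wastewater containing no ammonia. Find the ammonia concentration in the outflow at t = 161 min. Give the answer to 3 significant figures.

Accumulation = in − out for the solute gives V dC/dt = Q(C_in − C).
Time constant τ = V/Q = 2360/43.8 = 53.881 min.
C approaches C_in exponentially: C(t) = C_in + (C₀ − C_in) e^(−t/τ).
C(161) = 0 + (4.89 − 0)·e^(−161/53.881) = 0 + (4.8900)·0.050386 = 0.24639 mg/L.

0.246 mg/L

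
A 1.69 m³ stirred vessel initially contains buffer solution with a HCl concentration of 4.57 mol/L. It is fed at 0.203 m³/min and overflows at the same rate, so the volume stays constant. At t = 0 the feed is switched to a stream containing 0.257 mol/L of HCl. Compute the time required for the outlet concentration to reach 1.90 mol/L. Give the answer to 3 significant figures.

8.03 min

Species balance: V dC/dt = Q(C_in − C) ⇒ τ = V/Q = 8.3251 min.
C(t) = C_in + (C₀ − C_in) e^(−t/τ). Set C = 1.90 and solve for t:
e^(−t/τ) = (C − C_in)/(C₀ − C_in) = (1.90 − 0.257)/(4.57 − 0.257) = 0.38094
t = −τ ln(…) = 8.3251 × 0.96511 = 8.0347 min.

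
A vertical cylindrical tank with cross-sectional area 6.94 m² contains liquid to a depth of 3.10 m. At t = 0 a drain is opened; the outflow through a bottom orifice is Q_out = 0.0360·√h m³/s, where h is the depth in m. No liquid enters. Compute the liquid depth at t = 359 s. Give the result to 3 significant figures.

0.688 m

With no inflow, A dh/dt = −0.0360 √h.
This is separable: 2 d(√h)/dt = −0.0360/A, so √h = √h₀ − (0.0360/(2A)) t.
√h = √3.10 − 0.0360·359/(2·6.94) = 1.7607 − 0.93112 = 0.82956.
h = 0.82956² = 0.68817 m.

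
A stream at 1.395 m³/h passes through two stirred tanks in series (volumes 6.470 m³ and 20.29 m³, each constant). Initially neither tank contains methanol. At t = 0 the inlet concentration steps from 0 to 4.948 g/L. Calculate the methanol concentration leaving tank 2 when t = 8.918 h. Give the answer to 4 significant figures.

1.352 g/L

Species balance on tank i: dCᵢ/dt = (Cᵢ₋₁ − Cᵢ)/τᵢ with τᵢ = Vᵢ/Q.
τ₁ = 6.470/1.395 = 4.63799 h; τ₂ = 20.29/1.395 = 14.5448 h.
Solving the cascade with C₁(0)=C₂(0)=0 gives C₂(t) = C_in[1 − (τ₁ e^(−t/τ₁) − τ₂ e^(−t/τ₂))/(τ₁ − τ₂)].
At t = 8.918: e^(−t/τ₁) = 0.146195, e^(−t/τ₂) = 0.541647.
C₂ = 4.948·[1 − (4.63799·0.146195 − 14.5448·0.541647)/(-9.90681)] = 4.948·0.273217 = 1.35188 g/L.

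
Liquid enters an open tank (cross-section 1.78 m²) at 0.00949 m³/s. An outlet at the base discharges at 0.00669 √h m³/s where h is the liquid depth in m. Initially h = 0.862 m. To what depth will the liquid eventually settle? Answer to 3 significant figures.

A dh/dt = Q_in − 0.00669 √h. Steady state requires inflow = outflow:
Q_in = 0.00669 √h_ss ⇒ √h_ss = 0.00949/0.00669 = 1.4185.
h_ss = 1.4185² = 2.0122 m. (Since h₀ = 0.862 m < h_ss, the level will rise toward this value.)

2.01 m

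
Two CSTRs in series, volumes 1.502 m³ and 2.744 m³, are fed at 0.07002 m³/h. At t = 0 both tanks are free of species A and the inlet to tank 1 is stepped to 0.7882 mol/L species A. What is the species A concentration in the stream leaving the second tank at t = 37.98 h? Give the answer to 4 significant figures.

0.2898 mol/L

Time constants: τᵢ = Vᵢ/Q for each well-mixed tank.
τ₁ = 1.502/0.07002 = 21.4510 h; τ₂ = 2.744/0.07002 = 39.1888 h.
Tank 1: C₁ = C_in(1 − e^(−t/τ₁)). Tank 2 (τ₁ ≠ τ₂): C₂ = C_in[1 − (τ₁ e^(−t/τ₁) − τ₂ e^(−t/τ₂))/(τ₁ − τ₂)].
At t = 37.98: e^(−t/τ₁) = 0.170240, e^(−t/τ₂) = 0.379404.
C₂ = 0.7882·[1 − (21.4510·0.170240 − 39.1888·0.379404)/(-17.7378)] = 0.7882·0.367646 = 0.289779 mol/L.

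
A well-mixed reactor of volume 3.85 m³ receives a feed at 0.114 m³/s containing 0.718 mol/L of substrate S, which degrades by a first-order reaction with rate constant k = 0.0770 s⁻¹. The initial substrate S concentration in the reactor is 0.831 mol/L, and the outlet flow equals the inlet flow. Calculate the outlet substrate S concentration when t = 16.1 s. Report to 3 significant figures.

Accumulation = in − out − consumed: V dC/dt = Q C_in − Q C − k V C.
This is linear with rate a = Q/V + k = 0.10661 s⁻¹.
C_ss = Q C_in/(Q + kV) = 0.19942 mol/L; C(t) = C_ss + (C₀ − C_ss) e^(−a t).
C(16.1) = 0.19942 + (0.63158)·e^(−0.10661·16.1) = 0.19942 + (0.63158)·0.17971 = 0.31292 mol/L.

0.313 mol/L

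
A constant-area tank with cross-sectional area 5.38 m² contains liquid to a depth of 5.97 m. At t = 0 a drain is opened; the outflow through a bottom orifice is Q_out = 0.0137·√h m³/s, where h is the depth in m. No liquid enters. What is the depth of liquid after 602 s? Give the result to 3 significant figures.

With no inflow, A dh/dt = −0.0137 √h.
This is separable: 2 d(√h)/dt = −0.0137/A, so √h = √h₀ − (0.0137/(2A)) t.
√h = √5.97 − 0.0137·602/(2·5.38) = 2.4434 − 0.76649 = 1.6769.
h = 1.6769² = 2.8119 m.

2.81 m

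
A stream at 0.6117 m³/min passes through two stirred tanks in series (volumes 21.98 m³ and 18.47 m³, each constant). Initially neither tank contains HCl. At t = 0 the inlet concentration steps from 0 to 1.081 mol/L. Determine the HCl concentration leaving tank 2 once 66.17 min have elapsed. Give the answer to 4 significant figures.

Time constants: τᵢ = Vᵢ/Q for each well-mixed tank.
τ₁ = 21.98/0.6117 = 35.9326 min; τ₂ = 18.47/0.6117 = 30.1945 min.
Solving the cascade with C₁(0)=C₂(0)=0 gives C₂(t) = C_in[1 − (τ₁ e^(−t/τ₁) − τ₂ e^(−t/τ₂))/(τ₁ − τ₂)].
At t = 66.17: e^(−t/τ₁) = 0.158579, e^(−t/τ₂) = 0.111754.
C₂ = 1.081·[1 − (35.9326·0.158579 − 30.1945·0.111754)/(5.73811)] = 1.081·0.595021 = 0.643218 mol/L.

0.6432 mol/L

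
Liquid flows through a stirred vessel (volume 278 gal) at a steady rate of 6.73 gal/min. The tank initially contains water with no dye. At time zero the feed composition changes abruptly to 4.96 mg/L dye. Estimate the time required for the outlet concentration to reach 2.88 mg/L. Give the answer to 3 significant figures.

Accumulation = in − out for the solute gives V dC/dt = Q(C_in − C), so τ = V/Q = 41.308 min.
C(t) = C_in + (C₀ − C_in) e^(−t/τ). Set C = 2.88 and solve for t:
e^(−t/τ) = (C − C_in)/(C₀ − C_in) = (2.88 − 4.96)/(0 − 4.96) = 0.41935
t = −τ ln(…) = 41.308 × 0.86904 = 35.898 min.

35.9 min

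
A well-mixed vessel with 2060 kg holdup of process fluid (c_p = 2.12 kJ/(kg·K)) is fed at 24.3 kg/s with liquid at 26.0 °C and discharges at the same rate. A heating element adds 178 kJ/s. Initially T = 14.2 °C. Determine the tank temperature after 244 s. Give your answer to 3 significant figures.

28.6 °C

M c_p dT/dt = ṁ c_p (T_in − T) + Q̇.
τ = M/ṁ = 84.774 s; T_ss = T_in + Q̇/(ṁ c_p) = 26.0 + 178/(24.3·2.12) = 29.455 °C.
Solution: T(t) = T_ss + (T₀ − T_ss) e^(−t/τ).
T(244) = 29.455 + (-15.255)·e^(−244/84.774) = 29.455 + (-15.255)·0.056233 = 28.597 °C.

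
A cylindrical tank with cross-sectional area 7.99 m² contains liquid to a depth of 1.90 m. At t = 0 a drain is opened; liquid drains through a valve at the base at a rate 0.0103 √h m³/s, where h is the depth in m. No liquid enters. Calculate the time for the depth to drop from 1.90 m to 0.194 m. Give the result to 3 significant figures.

1460 s

A dh/dt = −Q_out = −0.0103 √h.
Separate and integrate: 2(√h − √h₀) = −(0.0103/A) t.
t = 2A(√h₀ − √h)/0.0103 = 2·7.99·(√1.90 − √0.194)/0.0103
  = 15.980 × (1.3784 − 0.44045) / 0.0103 = 1455.2 s.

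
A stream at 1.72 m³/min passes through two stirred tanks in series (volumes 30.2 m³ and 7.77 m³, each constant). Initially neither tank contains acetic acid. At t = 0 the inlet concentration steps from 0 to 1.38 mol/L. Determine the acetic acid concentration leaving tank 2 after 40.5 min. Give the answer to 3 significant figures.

Each tank obeys Vᵢ dCᵢ/dt = Q(Cᵢ₋₁ − Cᵢ), so τᵢ = Vᵢ/Q.
τ₁ = 30.2/1.72 = 17.558 min; τ₂ = 7.77/1.72 = 4.5174 min.
Tank 1: C₁ = C_in(1 − e^(−t/τ₁)). Tank 2 (τ₁ ≠ τ₂): C₂ = C_in[1 − (τ₁ e^(−t/τ₁) − τ₂ e^(−t/τ₂))/(τ₁ − τ₂)].
At t = 40.5: e^(−t/τ₁) = 0.099597, e^(−t/τ₂) = 0.00012777.
C₂ = 1.38·[1 − (17.558·0.099597 − 4.5174·0.00012777)/(13.041)] = 1.38·0.86595 = 1.1950 mol/L.

1.20 mol/L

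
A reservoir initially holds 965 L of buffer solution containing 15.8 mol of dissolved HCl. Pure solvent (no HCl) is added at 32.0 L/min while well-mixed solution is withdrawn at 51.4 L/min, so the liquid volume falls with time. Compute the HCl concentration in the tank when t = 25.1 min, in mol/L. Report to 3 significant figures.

0.00514 mol/L

Total volume: dV/dt = Q_in − Q_out = -19.400 L/min, so V(t) = 965 − 19.400 t and V(25.1) = 478.06 L.
No HCl enters, so dm/dt = −Q_out · (m/V).
Separate: dm/m = −Q_out dt/V(t) ⇒ ln(m/m₀) = −(Q_out/(Q_in−Q_out)) ln(V/V₀).
m = m₀ (V₀/V)^(Q_out/(Q_in−Q_out)) = 15.8 × (965/478.06)^(-2.6495) = 2.4572 mol.
C = m/V = 2.4572/478.06 = 0.0051400 mol/L.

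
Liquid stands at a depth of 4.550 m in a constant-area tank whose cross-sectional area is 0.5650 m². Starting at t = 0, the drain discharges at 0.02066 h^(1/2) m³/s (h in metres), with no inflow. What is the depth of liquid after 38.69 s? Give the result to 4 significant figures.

2.033 m

A dh/dt = −Q_out = −0.02066 √h.
∫ h^(−1/2) dh = −(0.02066/A) ∫ dt, giving 2√h = 2√h₀ − (0.02066/A) t.
√h = √4.550 − 0.02066·38.69/(2·0.5650) = 2.13307 − 0.707376 = 1.42570.
h = 1.42570² = 2.03261 m.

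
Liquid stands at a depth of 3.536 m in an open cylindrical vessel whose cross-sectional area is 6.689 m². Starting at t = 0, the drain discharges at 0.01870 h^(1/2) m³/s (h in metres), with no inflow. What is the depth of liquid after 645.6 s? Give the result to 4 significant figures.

A dh/dt = −Q_out = −0.01870 √h.
∫ h^(−1/2) dh = −(0.01870/A) ∫ dt, giving 2√h = 2√h₀ − (0.01870/A) t.
√h = √3.536 − 0.01870·645.6/(2·6.689) = 1.88043 − 0.902431 = 0.977995.
h = 0.977995² = 0.956473 m.

0.9565 m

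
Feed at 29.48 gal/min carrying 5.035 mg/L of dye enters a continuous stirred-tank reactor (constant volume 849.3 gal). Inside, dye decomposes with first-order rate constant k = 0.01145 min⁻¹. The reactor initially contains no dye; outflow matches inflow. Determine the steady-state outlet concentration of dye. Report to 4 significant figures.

3.786 mg/L

V dC/dt = Q(C_in − C) − k V C.
Steady state (dC/dt = 0): C_ss = Q C_in/(Q + kV) = C_in/(1 + kV/Q).
C_ss = 29.48·5.035/(29.48 + 0.01145·849.3) = 148.432/39.2045 = 3.78609 mg/L.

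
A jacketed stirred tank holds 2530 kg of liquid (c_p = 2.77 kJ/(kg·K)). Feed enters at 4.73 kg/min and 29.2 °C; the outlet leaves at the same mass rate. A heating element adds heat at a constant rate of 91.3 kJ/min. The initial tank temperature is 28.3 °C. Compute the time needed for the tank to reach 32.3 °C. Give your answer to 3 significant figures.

M c_p dT/dt = ṁ c_p (T_in − T) + Q̇.
τ = M/ṁ = 534.88 min; T_ss = T_in + Q̇/(ṁ c_p) = 36.168 °C.
T(t) = T_ss + (T₀ − T_ss) e^(−t/τ). Set T = 32.3:
e^(−t/τ) = (32.3 − 36.168)/(28.3 − 36.168) = 0.49163
t = −534.88 · ln(0.49163) = 379.78 min.

380 min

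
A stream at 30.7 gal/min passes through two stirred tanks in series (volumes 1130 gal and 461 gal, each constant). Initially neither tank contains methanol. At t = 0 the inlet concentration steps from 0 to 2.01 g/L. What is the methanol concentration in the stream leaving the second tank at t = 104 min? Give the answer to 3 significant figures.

1.81 g/L

Time constants: τᵢ = Vᵢ/Q for each well-mixed tank.
τ₁ = 1130/30.7 = 36.808 min; τ₂ = 461/30.7 = 15.016 min.
Solving the cascade with C₁(0)=C₂(0)=0 gives C₂(t) = C_in[1 − (τ₁ e^(−t/τ₁) − τ₂ e^(−t/τ₂))/(τ₁ − τ₂)].
At t = 104: e^(−t/τ₁) = 0.059280, e^(−t/τ₂) = 0.00098210.
C₂ = 2.01·[1 − (36.808·0.059280 − 15.016·0.00098210)/(21.792)] = 2.01·0.90055 = 1.8101 g/L.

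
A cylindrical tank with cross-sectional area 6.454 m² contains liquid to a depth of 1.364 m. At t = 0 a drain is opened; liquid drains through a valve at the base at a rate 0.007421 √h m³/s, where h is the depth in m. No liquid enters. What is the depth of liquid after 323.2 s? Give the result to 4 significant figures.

A dh/dt = −Q_out = −0.007421 √h.
Separate and integrate: 2(√h − √h₀) = −(0.007421/A) t.
√h = √1.364 − 0.007421·323.2/(2·6.454) = 1.16790 − 0.185812 = 0.982092.
h = 0.982092² = 0.964504 m.

0.9645 m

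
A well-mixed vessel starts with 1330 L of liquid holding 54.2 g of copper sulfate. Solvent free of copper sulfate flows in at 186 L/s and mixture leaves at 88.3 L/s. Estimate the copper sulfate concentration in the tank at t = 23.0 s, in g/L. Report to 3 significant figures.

0.00620 g/L

Total volume: dV/dt = Q_in − Q_out = 97.700 L/s, so V(t) = 1330 + 97.700 t and V(23.0) = 3577.1 L.
No copper sulfate enters, so dm/dt = −Q_out · (m/V).
dm/m = −Q_out dt/(V₀ + 97.700 t); integrating gives ln(m/m₀) = −(Q_out/(Q_in−Q_out)) ln(V/V₀).
m = m₀ (V₀/V)^(Q_out/(Q_in−Q_out)) = 54.2 × (1330/3577.1)^(0.90379) = 22.165 g.
C = m/V = 22.165/3577.1 = 0.0061963 g/L.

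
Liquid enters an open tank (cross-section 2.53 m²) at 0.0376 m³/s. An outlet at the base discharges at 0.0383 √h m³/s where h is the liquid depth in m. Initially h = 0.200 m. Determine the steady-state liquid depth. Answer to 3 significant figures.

0.964 m

A dh/dt = Q_in − 0.0383 √h. Steady state requires inflow = outflow:
Q_in = 0.0383 √h_ss ⇒ √h_ss = 0.0376/0.0383 = 0.98172.
h_ss = 0.98172² = 0.96378 m. (Since h₀ = 0.200 m < h_ss, the level will rise toward this value.)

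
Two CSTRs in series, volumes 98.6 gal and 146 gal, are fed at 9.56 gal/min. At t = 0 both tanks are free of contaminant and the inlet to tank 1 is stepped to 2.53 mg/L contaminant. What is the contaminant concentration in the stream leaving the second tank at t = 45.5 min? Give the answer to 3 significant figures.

2.20 mg/L

Time constants: τᵢ = Vᵢ/Q for each well-mixed tank.
τ₁ = 98.6/9.56 = 10.314 min; τ₂ = 146/9.56 = 15.272 min.
Tank 1: C₁ = C_in(1 − e^(−t/τ₁)). Tank 2 (τ₁ ≠ τ₂): C₂ = C_in[1 − (τ₁ e^(−t/τ₁) − τ₂ e^(−t/τ₂))/(τ₁ − τ₂)].
At t = 45.5: e^(−t/τ₁) = 0.012136, e^(−t/τ₂) = 0.050828.
C₂ = 2.53·[1 − (10.314·0.012136 − 15.272·0.050828)/(-4.9582)] = 2.53·0.86869 = 2.1978 mg/L.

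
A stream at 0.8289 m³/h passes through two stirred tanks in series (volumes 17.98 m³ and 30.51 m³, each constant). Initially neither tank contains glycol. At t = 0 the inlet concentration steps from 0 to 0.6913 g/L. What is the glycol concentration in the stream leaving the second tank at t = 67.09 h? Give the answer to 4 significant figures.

Time constants: τᵢ = Vᵢ/Q for each well-mixed tank.
τ₁ = 17.98/0.8289 = 21.6914 h; τ₂ = 30.51/0.8289 = 36.8078 h.
Solving the cascade with C₁(0)=C₂(0)=0 gives C₂(t) = C_in[1 − (τ₁ e^(−t/τ₁) − τ₂ e^(−t/τ₂))/(τ₁ − τ₂)].
At t = 67.09: e^(−t/τ₁) = 0.0453688, e^(−t/τ₂) = 0.161587.
C₂ = 0.6913·[1 − (21.6914·0.0453688 − 36.8078·0.161587)/(-15.1164)] = 0.6913·0.671645 = 0.464308 g/L.

0.4643 g/L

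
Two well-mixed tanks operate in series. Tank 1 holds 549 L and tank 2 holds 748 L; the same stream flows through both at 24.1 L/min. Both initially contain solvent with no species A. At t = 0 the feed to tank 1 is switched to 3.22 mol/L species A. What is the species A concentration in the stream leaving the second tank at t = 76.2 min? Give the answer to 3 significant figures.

Species balance on tank i: dCᵢ/dt = (Cᵢ₋₁ − Cᵢ)/τᵢ with τᵢ = Vᵢ/Q.
τ₁ = 549/24.1 = 22.780 min; τ₂ = 748/24.1 = 31.037 min.
Tank 1: C₁ = C_in(1 − e^(−t/τ₁)). Tank 2 (τ₁ ≠ τ₂): C₂ = C_in[1 − (τ₁ e^(−t/τ₁) − τ₂ e^(−t/τ₂))/(τ₁ − τ₂)].
At t = 76.2: e^(−t/τ₁) = 0.035259, e^(−t/τ₂) = 0.085854.
C₂ = 3.22·[1 − (22.780·0.035259 − 31.037·0.085854)/(-8.2573)] = 3.22·0.77457 = 2.4941 mol/L.

2.49 mol/L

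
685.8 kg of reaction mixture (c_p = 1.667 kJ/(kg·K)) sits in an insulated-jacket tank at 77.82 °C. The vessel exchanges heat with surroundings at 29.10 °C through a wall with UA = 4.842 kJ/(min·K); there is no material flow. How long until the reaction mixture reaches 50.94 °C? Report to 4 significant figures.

M c_p dT/dt = −UA(T − T_amb).
τ = M c_p/UA = 236.107 min; T_ss = T_amb = 29.1000 °C.
T(t) = T_ss + (T₀ − T_ss)e^(−t/τ); set T = 50.94:
t = −τ ln[(T − T_ss)/(T₀ − T_ss)] = −236.107 · ln(0.448276) = 189.439 min.

189.4 min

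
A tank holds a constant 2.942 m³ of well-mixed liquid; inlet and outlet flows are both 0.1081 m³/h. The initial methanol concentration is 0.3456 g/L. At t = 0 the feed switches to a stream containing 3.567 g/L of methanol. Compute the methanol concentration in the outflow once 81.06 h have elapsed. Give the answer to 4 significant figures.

Species balance on the tank: V dC/dt = Q(C_in − C).
So dC/dt = (C_in − C)/τ with τ = V/Q = 2.942/0.1081 = 27.2155 h.
Integrating: C(t) = C_in + (C₀ − C_in) e^(−t/τ).
C(81.06) = 3.567 + (0.3456 − 3.567)·e^(−81.06/27.2155) = 3.567 + (-3.22140)·0.0508719 = 3.40312 g/L.

3.403 g/L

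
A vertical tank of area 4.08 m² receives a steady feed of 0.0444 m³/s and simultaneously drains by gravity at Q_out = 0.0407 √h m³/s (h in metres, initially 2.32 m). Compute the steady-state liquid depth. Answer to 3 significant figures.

Level balance: A dh/dt = 0.0444 − 0.0407 √h. Setting dh/dt = 0:
Q_in = 0.0407 √h_ss ⇒ √h_ss = 0.0444/0.0407 = 1.0909.
h_ss = 1.0909² = 1.1901 m. (Since h₀ = 2.32 m > h_ss, the level will fall toward this value.)

1.19 m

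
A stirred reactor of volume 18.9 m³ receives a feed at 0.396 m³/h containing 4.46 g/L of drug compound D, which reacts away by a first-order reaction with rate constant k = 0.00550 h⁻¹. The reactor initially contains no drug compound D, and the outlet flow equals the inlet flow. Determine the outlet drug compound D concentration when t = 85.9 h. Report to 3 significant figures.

Accumulation = in − out − consumed: V dC/dt = Q C_in − Q C − k V C.
This is linear with rate a = Q/V + k = 0.026452 h⁻¹.
C_ss = Q C_in/(Q + kV) = 3.5327 g/L; C(t) = C_ss + (C₀ − C_ss) e^(−a t).
C(85.9) = 3.5327 + (-3.5327)·e^(−0.026452·85.9) = 3.5327 + (-3.5327)·0.10308 = 3.1685 g/L.

3.17 g/L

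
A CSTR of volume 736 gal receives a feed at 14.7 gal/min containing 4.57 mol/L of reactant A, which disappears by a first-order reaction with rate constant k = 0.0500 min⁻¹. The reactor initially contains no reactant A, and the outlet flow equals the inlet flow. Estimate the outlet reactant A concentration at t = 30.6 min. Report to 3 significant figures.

Species balance: V dC/dt = Q C_in − Q C − k V C.
dC/dt = (Q/V) C_in − (Q/V + k) C; effective rate a = Q/V + k = 0.019973 + 0.0500 = 0.069973 min⁻¹.
C_ss = Q C_in/(Q + kV) = 1.3044 mol/L; C(t) = C_ss + (C₀ − C_ss) e^(−a t).
C(30.6) = 1.3044 + (-1.3044)·e^(−0.069973·30.6) = 1.3044 + (-1.3044)·0.11752 = 1.1512 mol/L.

1.15 mol/L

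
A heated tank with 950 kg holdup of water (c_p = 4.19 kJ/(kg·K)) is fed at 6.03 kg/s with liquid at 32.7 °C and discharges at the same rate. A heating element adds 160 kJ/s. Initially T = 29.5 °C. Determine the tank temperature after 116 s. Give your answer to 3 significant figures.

Unsteady energy balance on the tank contents: M c_p dT/dt = ṁ c_p (T_in − T) + 160.
Rearrange: dT/dt = (T_ss − T)/τ with τ = M/ṁ = 157.55 s and T_ss = T_in + Q̇/(ṁ c_p) = 39.033 °C.
T approaches T_ss exponentially: T(t) = T_ss + (T₀ − T_ss) e^(−t/τ).
T(116) = 39.033 + (-9.5327)·e^(−116/157.55) = 39.033 + (-9.5327)·0.47889 = 34.468 °C.

34.5 °C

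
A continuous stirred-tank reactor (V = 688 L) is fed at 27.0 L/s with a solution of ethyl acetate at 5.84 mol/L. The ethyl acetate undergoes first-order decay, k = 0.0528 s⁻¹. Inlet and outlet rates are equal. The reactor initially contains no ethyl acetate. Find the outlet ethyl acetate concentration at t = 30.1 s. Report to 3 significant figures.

Accumulation = in − out − consumed: V dC/dt = Q C_in − Q C − k V C.
dC/dt = (Q/V) C_in − (Q/V + k) C; effective rate a = Q/V + k = 0.039244 + 0.0528 = 0.092044 s⁻¹.
C_ss = Q C_in/(Q + kV) = 2.4900 mol/L; C(t) = C_ss + (C₀ − C_ss) e^(−a t).
C(30.1) = 2.4900 + (-2.4900)·e^(−0.092044·30.1) = 2.4900 + (-2.4900)·0.062629 = 2.3340 mol/L.

2.33 mol/L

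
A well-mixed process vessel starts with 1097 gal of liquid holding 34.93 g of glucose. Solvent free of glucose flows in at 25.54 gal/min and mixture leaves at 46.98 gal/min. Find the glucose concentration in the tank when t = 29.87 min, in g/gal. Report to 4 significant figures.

Let m(t) be the amount of glucose. Volume: V(t) = V₀ + (Q_in − Q_out) t = 1097 − 21.4400 t; V(29.87) = 456.587 gal.
Solute balance: dm/dt = 0 − Q_out C = −Q_out m/V(t).
Separate: dm/m = −Q_out dt/V(t) ⇒ ln(m/m₀) = −(Q_out/(Q_in−Q_out)) ln(V/V₀).
m = m₀ (V₀/V)^(Q_out/(Q_in−Q_out)) = 34.93 × (1097/456.587)^(-2.19123) = 5.11722 g.
C = m/V = 5.11722/456.587 = 0.0112075 g/gal.

0.01121 g/gal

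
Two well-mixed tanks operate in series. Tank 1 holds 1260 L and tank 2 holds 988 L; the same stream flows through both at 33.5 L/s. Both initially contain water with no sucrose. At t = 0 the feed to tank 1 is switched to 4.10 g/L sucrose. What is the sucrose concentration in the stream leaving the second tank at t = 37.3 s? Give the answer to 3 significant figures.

Species balance on tank i: dCᵢ/dt = (Cᵢ₋₁ − Cᵢ)/τᵢ with τᵢ = Vᵢ/Q.
τ₁ = 1260/33.5 = 37.612 s; τ₂ = 988/33.5 = 29.493 s.
Solving the cascade with C₁(0)=C₂(0)=0 gives C₂(t) = C_in[1 − (τ₁ e^(−t/τ₁) − τ₂ e^(−t/τ₂))/(τ₁ − τ₂)].
At t = 37.3: e^(−t/τ₁) = 0.37094, e^(−t/τ₂) = 0.28232.
C₂ = 4.10·[1 − (37.612·0.37094 − 29.493·0.28232)/(8.1194)] = 4.10·0.30713 = 1.2592 g/L.

1.26 g/L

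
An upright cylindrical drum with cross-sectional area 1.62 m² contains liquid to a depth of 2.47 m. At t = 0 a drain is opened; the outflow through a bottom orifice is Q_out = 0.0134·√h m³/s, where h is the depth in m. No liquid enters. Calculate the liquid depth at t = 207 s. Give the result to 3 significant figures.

Mass balance (ρ constant): A dh/dt = −0.0134 √h.
This is separable: 2 d(√h)/dt = −0.0134/A, so √h = √h₀ − (0.0134/(2A)) t.
√h = √2.47 − 0.0134·207/(2·1.62) = 1.5716 − 0.85611 = 0.71551.
h = 0.71551² = 0.51196 m.

0.512 m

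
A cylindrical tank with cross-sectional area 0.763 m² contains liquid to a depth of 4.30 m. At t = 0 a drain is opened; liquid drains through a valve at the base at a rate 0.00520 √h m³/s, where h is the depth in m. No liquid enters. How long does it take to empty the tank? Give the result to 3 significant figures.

609 s

Volume balance on the tank: A dh/dt = −0.00520 √h.
∫ h^(−1/2) dh = −(0.00520/A) ∫ dt, giving 2√h = 2√h₀ − (0.00520/A) t.
Tank is empty when √h = 0: t_empty = 2A√h₀/0.00520.
t_empty = 2·0.763·√4.30/0.00520 = 1.5260·2.0736/0.00520 = 608.53 s.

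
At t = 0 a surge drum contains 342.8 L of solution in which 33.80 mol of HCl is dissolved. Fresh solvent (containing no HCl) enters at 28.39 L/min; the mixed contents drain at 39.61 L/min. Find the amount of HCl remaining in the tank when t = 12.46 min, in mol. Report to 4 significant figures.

5.316 mol

Total volume: dV/dt = Q_in − Q_out = -11.2200 L/min, so V(t) = 342.8 − 11.2200 t and V(12.46) = 202.999 L.
No HCl enters, so dm/dt = −Q_out · (m/V).
Separate: dm/m = −Q_out dt/V(t) ⇒ ln(m/m₀) = −(Q_out/(Q_in−Q_out)) ln(V/V₀).
m = m₀ (V₀/V)^(Q_out/(Q_in−Q_out)) = 33.80 × (342.8/202.999)^(-3.53030) = 5.31625 mol.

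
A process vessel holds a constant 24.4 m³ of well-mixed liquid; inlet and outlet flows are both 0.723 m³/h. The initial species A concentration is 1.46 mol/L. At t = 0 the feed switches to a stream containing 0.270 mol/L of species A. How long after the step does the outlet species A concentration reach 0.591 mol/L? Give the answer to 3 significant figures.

Species balance: V dC/dt = Q(C_in − C) ⇒ τ = V/Q = 33.748 h.
C(t) = C_in + (C₀ − C_in) e^(−t/τ). Set C = 0.591 and solve for t:
e^(−t/τ) = (C − C_in)/(C₀ − C_in) = (0.591 − 0.270)/(1.46 − 0.270) = 0.26975
t = −τ ln(…) = 33.748 × 1.3103 = 44.219 h.

44.2 h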